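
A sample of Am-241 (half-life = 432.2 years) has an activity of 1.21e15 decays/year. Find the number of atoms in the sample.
N = A/λ = 7.545e17 atoms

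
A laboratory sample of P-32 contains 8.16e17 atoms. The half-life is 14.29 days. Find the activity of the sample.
A = λN = 3.958e16 decays/day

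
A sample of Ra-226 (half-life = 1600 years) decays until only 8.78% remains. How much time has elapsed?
t = t½ × log₂(N₀/N) = 5615 years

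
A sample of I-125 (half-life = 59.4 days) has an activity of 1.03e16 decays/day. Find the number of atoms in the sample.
N = A/λ = 8.827e17 atoms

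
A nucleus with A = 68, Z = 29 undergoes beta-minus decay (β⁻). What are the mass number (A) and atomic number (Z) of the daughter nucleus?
Daughter: A = 68, Z = 30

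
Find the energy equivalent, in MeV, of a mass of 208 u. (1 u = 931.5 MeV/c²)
E = mc² = 1.938e5 MeV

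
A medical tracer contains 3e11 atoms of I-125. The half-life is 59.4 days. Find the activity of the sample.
A = λN = 3.501e9 decays/day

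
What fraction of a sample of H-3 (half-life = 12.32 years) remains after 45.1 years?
N/N₀ = (1/2)^(t/t½) = 0.07907 = 7.91%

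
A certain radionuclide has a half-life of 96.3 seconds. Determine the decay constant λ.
λ = ln(2)/t½ = 0.007198 second⁻¹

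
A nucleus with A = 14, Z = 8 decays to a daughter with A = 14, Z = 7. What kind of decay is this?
ΔA = 0, ΔZ = -1 ⇒ beta-plus decay (β⁺) or electron capture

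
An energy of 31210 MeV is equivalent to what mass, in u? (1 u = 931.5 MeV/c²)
m = E/c² = 33.51 u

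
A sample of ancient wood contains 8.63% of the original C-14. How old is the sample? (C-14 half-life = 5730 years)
Age = t½ × log₂(1/ratio) = 20250 years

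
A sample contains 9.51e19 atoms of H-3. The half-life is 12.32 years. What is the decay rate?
A = λN = 5.351e18 decays/year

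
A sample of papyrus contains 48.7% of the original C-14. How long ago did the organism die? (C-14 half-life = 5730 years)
Age = t½ × log₂(1/ratio) = 5948 years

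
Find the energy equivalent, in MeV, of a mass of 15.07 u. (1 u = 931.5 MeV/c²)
E = mc² = 14040 MeV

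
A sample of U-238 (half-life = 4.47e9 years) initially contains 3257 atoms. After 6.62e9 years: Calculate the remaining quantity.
N = N₀(1/2)^(t/t½) = 1167 atoms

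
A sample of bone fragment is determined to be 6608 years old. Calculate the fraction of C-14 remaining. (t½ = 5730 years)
N/N₀ = (1/2)^(t/t½) = 0.4496 = 45%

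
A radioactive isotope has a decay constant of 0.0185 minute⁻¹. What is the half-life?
t½ = ln(2)/λ = 37.47 minutes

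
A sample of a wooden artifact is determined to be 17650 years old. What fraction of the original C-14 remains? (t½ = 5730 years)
N/N₀ = (1/2)^(t/t½) = 0.1182 = 11.8%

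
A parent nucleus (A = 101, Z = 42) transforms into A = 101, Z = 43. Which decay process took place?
ΔA = 0, ΔZ = +1 ⇒ beta-minus decay (β⁻)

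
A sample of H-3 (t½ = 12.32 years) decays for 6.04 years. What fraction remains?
N/N₀ = (1/2)^(t/t½) = 0.7119 = 71.2%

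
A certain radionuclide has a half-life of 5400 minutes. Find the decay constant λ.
λ = ln(2)/t½ = 1.284e-4 minute⁻¹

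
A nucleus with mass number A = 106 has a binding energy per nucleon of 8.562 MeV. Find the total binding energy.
B.E. = 8.562 × 106 = 907.6 MeV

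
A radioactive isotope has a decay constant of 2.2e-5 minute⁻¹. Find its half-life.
t½ = ln(2)/λ = 31510 minutes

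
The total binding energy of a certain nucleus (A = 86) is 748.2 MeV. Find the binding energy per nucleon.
B.E./A = 748.2/86 = 8.7 MeV/nucleon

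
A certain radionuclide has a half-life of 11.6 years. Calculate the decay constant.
λ = ln(2)/t½ = 0.05975 year⁻¹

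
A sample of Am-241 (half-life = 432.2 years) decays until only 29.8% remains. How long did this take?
t = t½ × log₂(N₀/N) = 754.9 years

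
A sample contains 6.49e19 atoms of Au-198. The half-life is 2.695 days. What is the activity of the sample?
A = λN = 1.669e19 decays/day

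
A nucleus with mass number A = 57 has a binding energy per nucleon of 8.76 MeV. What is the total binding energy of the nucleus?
B.E. = 8.76 × 57 = 499.3 MeV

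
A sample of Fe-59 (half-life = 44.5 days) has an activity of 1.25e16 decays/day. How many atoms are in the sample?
N = A/λ = 8.025e17 atoms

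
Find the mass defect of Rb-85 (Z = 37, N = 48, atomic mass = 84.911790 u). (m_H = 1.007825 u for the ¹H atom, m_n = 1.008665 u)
Δm = Z·m_H + N·m_n − M = 0.7937 u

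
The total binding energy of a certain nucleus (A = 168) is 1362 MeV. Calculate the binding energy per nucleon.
B.E./A = 1362/168 = 8.107 MeV/nucleon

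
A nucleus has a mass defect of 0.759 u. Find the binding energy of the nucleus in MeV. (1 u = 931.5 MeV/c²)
B.E. = Δm × 931.5 = 707 MeV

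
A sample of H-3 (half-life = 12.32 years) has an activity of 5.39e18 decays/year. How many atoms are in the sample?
N = A/λ = 9.58e19 atoms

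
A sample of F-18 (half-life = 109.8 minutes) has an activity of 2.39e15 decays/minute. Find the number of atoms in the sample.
N = A/λ = 3.786e17 atoms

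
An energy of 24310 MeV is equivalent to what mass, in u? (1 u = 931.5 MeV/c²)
m = E/c² = 26.1 u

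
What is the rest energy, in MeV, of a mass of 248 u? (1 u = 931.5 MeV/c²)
E = mc² = 2.31e5 MeV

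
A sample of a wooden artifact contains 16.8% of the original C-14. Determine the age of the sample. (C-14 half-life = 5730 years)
Age = t½ × log₂(1/ratio) = 14750 years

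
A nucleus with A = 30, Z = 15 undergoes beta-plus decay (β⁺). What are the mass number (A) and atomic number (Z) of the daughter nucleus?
Daughter: A = 30, Z = 14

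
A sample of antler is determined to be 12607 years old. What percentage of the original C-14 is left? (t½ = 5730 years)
N/N₀ = (1/2)^(t/t½) = 0.2176 = 21.8%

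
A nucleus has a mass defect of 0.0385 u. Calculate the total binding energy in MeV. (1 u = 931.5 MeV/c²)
B.E. = Δm × 931.5 = 35.86 MeV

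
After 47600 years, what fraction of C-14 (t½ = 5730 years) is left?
N/N₀ = (1/2)^(t/t½) = 0.003157 = 0.316%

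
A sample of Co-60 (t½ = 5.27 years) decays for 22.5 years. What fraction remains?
N/N₀ = (1/2)^(t/t½) = 0.05185 = 5.19%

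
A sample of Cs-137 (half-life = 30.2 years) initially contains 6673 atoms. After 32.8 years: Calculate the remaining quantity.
N = N₀(1/2)^(t/t½) = 3143 atoms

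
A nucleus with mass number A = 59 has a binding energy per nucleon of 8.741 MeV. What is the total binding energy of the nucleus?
B.E. = 8.741 × 59 = 515.7 MeV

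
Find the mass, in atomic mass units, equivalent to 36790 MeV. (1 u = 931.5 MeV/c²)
m = E/c² = 39.5 u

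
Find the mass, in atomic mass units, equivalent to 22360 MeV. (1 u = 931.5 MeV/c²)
m = E/c² = 24 u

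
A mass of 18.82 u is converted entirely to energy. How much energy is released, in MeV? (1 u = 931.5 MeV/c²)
E = mc² = 17530 MeV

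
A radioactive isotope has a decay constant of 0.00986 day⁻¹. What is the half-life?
t½ = ln(2)/λ = 70.3 days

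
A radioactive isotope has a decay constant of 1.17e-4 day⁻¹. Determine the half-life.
t½ = ln(2)/λ = 5924 days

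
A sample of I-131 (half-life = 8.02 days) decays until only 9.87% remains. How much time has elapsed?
t = t½ × log₂(N₀/N) = 26.79 days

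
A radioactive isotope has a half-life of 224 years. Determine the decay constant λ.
λ = ln(2)/t½ = 0.003094 year⁻¹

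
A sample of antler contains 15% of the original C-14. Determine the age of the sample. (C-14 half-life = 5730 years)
Age = t½ × log₂(1/ratio) = 15680 years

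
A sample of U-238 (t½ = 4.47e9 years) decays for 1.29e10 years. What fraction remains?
N/N₀ = (1/2)^(t/t½) = 0.1353 = 13.5%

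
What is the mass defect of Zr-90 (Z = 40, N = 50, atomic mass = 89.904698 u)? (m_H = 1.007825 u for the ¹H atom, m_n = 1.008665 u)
Δm = Z·m_H + N·m_n − M = 0.8416 u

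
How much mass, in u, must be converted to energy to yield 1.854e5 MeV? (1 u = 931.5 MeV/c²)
m = E/c² = 199 u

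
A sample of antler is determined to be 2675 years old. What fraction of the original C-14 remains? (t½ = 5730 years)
N/N₀ = (1/2)^(t/t½) = 0.7235 = 72.4%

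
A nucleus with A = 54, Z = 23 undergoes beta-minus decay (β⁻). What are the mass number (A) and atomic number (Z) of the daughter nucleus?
Daughter: A = 54, Z = 24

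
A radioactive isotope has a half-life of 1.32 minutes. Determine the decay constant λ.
λ = ln(2)/t½ = 0.5251 minute⁻¹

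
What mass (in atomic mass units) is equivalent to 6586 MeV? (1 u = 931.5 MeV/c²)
m = E/c² = 7.07 u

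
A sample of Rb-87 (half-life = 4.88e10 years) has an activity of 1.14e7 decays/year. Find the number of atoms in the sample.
N = A/λ = 8.026e17 atoms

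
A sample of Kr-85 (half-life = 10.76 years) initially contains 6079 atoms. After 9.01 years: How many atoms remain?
N = N₀(1/2)^(t/t½) = 3402 atoms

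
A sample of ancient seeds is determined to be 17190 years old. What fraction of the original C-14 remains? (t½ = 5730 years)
N/N₀ = (1/2)^(t/t½) = 0.125 = 12.5%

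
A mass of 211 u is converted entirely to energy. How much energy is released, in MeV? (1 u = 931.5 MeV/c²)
E = mc² = 1.965e5 MeV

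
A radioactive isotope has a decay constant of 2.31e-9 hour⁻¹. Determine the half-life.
t½ = ln(2)/λ = 3.001e8 hours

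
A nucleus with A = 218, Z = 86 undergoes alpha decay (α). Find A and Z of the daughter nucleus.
Daughter: A = 214, Z = 84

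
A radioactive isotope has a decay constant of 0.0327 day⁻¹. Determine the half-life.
t½ = ln(2)/λ = 21.2 days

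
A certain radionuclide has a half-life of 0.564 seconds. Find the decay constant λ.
λ = ln(2)/t½ = 1.229 second⁻¹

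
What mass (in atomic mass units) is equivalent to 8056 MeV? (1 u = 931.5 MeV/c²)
m = E/c² = 8.648 u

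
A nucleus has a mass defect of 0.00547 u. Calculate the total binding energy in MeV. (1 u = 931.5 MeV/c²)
B.E. = Δm × 931.5 = 5.095 MeV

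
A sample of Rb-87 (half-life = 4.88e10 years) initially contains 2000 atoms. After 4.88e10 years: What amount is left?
N = N₀(1/2)^(t/t½) = 1000 atoms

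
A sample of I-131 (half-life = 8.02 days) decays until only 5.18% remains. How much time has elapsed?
t = t½ × log₂(N₀/N) = 34.25 days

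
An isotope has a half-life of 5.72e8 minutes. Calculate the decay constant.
λ = ln(2)/t½ = 1.212e-9 minute⁻¹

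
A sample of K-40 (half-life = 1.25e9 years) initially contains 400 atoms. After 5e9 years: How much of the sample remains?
N = N₀(1/2)^(t/t½) = 25 atoms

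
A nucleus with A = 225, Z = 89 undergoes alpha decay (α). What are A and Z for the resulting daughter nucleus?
Daughter: A = 221, Z = 87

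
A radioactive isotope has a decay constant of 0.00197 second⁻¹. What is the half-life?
t½ = ln(2)/λ = 351.9 seconds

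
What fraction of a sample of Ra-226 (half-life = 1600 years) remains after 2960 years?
N/N₀ = (1/2)^(t/t½) = 0.2774 = 27.7%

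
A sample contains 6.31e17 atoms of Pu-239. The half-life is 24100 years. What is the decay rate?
A = λN = 1.815e13 decays/year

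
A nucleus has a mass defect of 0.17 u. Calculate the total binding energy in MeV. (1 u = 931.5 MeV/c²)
B.E. = Δm × 931.5 = 158.4 MeV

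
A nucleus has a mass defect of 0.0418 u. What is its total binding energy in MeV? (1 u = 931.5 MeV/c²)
B.E. = Δm × 931.5 = 38.94 MeV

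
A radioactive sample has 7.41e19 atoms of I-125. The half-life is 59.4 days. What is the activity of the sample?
A = λN = 8.647e17 decays/day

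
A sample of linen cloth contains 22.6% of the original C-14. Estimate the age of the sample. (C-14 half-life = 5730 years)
Age = t½ × log₂(1/ratio) = 12290 years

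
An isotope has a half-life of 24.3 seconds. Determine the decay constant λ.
λ = ln(2)/t½ = 0.02852 second⁻¹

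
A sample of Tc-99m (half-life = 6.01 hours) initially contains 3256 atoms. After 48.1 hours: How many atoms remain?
N = N₀(1/2)^(t/t½) = 12.69 atoms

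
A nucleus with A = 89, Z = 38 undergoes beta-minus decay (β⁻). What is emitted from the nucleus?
β⁻: electron (e⁻) + antineutrino (ν̄ₑ)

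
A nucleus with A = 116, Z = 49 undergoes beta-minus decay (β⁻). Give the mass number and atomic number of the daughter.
Daughter: A = 116, Z = 50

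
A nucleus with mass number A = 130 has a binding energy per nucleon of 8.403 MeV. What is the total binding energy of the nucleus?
B.E. = 8.403 × 130 = 1092 MeV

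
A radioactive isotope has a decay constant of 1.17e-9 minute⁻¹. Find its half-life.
t½ = ln(2)/λ = 5.924e8 minutes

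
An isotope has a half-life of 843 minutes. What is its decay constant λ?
λ = ln(2)/t½ = 8.222e-4 minute⁻¹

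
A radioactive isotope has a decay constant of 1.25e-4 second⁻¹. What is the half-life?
t½ = ln(2)/λ = 5545 seconds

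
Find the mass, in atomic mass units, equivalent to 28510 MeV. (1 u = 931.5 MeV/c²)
m = E/c² = 30.61 u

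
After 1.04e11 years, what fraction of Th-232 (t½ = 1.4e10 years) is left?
N/N₀ = (1/2)^(t/t½) = 0.005805 = 0.58%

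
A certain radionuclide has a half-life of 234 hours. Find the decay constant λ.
λ = ln(2)/t½ = 0.002962 hour⁻¹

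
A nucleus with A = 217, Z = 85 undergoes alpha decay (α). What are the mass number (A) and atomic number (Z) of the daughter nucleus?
Daughter: A = 213, Z = 83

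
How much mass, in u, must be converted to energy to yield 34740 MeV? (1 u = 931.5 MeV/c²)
m = E/c² = 37.29 u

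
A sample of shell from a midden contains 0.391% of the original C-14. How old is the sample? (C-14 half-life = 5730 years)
Age = t½ × log₂(1/ratio) = 45830 years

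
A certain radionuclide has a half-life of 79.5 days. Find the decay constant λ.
λ = ln(2)/t½ = 0.008719 day⁻¹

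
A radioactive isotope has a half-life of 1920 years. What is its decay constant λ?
λ = ln(2)/t½ = 3.61e-4 year⁻¹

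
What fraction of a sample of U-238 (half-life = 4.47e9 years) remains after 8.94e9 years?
N/N₀ = (1/2)^(t/t½) = 0.25 = 25%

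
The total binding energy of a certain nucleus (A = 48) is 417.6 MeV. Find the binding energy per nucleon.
B.E./A = 417.6/48 = 8.7 MeV/nucleon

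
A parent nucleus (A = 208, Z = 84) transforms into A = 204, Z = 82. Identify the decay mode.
ΔA = -4, ΔZ = -2 ⇒ alpha decay (α)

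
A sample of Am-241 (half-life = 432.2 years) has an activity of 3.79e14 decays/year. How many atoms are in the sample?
N = A/λ = 2.363e17 atoms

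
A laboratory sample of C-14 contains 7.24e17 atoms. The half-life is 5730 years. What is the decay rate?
A = λN = 8.758e13 decays/year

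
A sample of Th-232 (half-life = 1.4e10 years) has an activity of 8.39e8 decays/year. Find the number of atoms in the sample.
N = A/λ = 1.695e19 atoms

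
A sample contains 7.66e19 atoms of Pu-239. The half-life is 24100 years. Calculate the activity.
A = λN = 2.203e15 decays/year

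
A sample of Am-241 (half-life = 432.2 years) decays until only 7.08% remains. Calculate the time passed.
t = t½ × log₂(N₀/N) = 1651 years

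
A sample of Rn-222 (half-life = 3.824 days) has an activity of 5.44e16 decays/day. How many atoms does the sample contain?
N = A/λ = 3.001e17 atoms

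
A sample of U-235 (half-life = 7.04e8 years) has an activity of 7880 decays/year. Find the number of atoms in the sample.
N = A/λ = 8.003e12 atoms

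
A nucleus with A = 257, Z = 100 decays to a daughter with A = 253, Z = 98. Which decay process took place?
ΔA = -4, ΔZ = -2 ⇒ alpha decay (α)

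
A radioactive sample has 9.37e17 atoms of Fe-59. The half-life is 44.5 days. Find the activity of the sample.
A = λN = 1.46e16 decays/day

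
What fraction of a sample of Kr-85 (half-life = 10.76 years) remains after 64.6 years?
N/N₀ = (1/2)^(t/t½) = 0.01558 = 1.56%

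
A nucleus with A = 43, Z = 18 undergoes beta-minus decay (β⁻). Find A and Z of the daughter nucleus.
Daughter: A = 43, Z = 19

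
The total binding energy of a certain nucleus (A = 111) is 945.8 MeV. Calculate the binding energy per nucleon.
B.E./A = 945.8/111 = 8.521 MeV/nucleon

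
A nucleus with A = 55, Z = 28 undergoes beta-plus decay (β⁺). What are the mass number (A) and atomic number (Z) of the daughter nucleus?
Daughter: A = 55, Z = 27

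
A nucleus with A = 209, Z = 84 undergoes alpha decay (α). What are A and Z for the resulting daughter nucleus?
Daughter: A = 205, Z = 82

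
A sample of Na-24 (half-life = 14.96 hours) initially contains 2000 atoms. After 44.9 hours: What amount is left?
N = N₀(1/2)^(t/t½) = 249.8 atoms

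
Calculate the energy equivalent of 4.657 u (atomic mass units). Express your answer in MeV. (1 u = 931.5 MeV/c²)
E = mc² = 4338 MeV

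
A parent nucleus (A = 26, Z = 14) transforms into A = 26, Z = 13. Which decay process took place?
ΔA = 0, ΔZ = -1 ⇒ beta-plus decay (β⁺) or electron capture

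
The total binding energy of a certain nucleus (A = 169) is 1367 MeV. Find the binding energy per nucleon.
B.E./A = 1367/169 = 8.089 MeV/nucleon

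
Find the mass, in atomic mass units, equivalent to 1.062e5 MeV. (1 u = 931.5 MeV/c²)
m = E/c² = 114 u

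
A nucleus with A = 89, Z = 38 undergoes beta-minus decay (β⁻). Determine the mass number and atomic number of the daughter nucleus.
Daughter: A = 89, Z = 39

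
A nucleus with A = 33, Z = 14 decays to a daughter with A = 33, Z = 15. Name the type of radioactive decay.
ΔA = 0, ΔZ = +1 ⇒ beta-minus decay (β⁻)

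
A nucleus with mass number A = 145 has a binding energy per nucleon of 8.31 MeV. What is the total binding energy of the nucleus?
B.E. = 8.31 × 145 = 1205 MeV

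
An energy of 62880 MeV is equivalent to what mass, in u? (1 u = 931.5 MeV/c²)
m = E/c² = 67.5 u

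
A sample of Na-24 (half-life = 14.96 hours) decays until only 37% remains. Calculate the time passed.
t = t½ × log₂(N₀/N) = 21.46 hours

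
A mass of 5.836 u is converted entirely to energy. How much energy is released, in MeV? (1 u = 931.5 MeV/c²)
E = mc² = 5436 MeV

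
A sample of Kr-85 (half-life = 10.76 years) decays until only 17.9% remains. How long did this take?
t = t½ × log₂(N₀/N) = 26.71 years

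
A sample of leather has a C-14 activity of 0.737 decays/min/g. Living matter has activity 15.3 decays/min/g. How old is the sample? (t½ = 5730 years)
Age = t½ × log₂(A₀/A) = 25070 years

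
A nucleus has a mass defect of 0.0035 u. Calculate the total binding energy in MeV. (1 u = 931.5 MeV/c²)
B.E. = Δm × 931.5 = 3.26 MeV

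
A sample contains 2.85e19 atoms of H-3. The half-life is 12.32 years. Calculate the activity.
A = λN = 1.603e18 decays/year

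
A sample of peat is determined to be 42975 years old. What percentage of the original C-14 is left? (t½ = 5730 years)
N/N₀ = (1/2)^(t/t½) = 0.005524 = 0.552%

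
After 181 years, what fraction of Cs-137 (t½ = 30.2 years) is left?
N/N₀ = (1/2)^(t/t½) = 0.0157 = 1.57%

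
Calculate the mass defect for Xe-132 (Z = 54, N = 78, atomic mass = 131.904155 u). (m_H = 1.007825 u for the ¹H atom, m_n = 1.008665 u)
Δm = Z·m_H + N·m_n − M = 1.194 u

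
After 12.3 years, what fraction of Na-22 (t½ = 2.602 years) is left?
N/N₀ = (1/2)^(t/t½) = 0.03776 = 3.78%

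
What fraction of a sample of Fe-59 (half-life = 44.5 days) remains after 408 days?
N/N₀ = (1/2)^(t/t½) = 0.001738 = 0.174%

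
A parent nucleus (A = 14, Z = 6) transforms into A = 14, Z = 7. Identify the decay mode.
ΔA = 0, ΔZ = +1 ⇒ beta-minus decay (β⁻)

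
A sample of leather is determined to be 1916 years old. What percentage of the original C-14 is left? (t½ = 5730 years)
N/N₀ = (1/2)^(t/t½) = 0.7931 = 79.3%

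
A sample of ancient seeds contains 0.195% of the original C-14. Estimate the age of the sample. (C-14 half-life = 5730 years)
Age = t½ × log₂(1/ratio) = 51580 years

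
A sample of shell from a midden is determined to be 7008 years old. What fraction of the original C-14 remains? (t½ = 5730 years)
N/N₀ = (1/2)^(t/t½) = 0.4284 = 42.8%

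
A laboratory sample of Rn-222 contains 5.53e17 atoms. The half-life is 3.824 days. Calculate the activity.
A = λN = 1.002e17 decays/day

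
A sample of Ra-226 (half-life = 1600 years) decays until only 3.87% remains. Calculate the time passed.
t = t½ × log₂(N₀/N) = 7506 years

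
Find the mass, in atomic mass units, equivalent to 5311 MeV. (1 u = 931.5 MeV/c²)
m = E/c² = 5.702 u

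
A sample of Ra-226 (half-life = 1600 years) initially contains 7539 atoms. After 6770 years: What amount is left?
N = N₀(1/2)^(t/t½) = 401.4 atoms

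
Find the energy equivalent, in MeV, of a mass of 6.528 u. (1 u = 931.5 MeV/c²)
E = mc² = 6081 MeV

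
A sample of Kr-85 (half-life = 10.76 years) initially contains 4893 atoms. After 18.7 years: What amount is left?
N = N₀(1/2)^(t/t½) = 1467 atoms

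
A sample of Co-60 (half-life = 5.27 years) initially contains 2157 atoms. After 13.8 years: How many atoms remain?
N = N₀(1/2)^(t/t½) = 351.2 atoms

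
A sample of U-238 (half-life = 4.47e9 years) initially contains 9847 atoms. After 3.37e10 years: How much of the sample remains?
N = N₀(1/2)^(t/t½) = 52.94 atoms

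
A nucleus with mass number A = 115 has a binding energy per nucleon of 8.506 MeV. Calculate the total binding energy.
B.E. = 8.506 × 115 = 978.2 MeV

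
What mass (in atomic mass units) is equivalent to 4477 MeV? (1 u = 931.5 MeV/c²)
m = E/c² = 4.806 u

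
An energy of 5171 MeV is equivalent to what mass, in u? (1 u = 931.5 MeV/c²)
m = E/c² = 5.551 u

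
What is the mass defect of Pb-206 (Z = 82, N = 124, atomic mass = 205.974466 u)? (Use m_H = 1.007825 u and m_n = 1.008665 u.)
Δm = Z·m_H + N·m_n − M = 1.742 u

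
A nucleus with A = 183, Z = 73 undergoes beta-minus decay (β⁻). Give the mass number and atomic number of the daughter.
Daughter: A = 183, Z = 74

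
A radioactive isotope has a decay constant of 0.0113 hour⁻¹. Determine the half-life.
t½ = ln(2)/λ = 61.34 hours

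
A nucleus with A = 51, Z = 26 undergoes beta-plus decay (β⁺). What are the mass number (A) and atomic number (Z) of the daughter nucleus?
Daughter: A = 51, Z = 25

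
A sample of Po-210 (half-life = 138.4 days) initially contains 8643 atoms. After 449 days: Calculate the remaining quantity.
N = N₀(1/2)^(t/t½) = 912.1 atoms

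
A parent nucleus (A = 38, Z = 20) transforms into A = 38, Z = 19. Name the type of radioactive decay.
ΔA = 0, ΔZ = -1 ⇒ beta-plus decay (β⁺) or electron capture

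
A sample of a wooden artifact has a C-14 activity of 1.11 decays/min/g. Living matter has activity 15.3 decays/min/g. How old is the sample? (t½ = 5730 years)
Age = t½ × log₂(A₀/A) = 21690 years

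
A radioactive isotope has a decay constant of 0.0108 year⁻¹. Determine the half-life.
t½ = ln(2)/λ = 64.18 years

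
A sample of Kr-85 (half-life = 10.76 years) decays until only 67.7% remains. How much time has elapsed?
t = t½ × log₂(N₀/N) = 6.055 years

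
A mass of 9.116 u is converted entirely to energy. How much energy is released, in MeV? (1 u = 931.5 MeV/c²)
E = mc² = 8492 MeV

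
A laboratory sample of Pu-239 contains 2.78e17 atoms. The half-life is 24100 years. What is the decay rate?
A = λN = 7.996e12 decays/year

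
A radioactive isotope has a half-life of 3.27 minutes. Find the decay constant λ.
λ = ln(2)/t½ = 0.212 minute⁻¹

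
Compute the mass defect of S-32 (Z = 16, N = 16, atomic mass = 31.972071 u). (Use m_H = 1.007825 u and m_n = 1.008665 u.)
Δm = Z·m_H + N·m_n − M = 0.2918 u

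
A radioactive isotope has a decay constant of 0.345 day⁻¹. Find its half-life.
t½ = ln(2)/λ = 2.009 days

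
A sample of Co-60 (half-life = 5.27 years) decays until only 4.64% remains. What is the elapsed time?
t = t½ × log₂(N₀/N) = 23.34 years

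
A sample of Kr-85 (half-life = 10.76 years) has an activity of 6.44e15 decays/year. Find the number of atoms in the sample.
N = A/λ = 9.997e16 atoms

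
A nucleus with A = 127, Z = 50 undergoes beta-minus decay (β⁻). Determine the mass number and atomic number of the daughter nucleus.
Daughter: A = 127, Z = 51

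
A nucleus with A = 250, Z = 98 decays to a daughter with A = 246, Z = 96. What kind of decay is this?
ΔA = -4, ΔZ = -2 ⇒ alpha decay (α)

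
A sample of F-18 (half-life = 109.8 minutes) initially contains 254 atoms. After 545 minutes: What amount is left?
N = N₀(1/2)^(t/t½) = 8.14 atoms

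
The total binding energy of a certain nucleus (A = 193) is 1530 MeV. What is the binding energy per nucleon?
B.E./A = 1530/193 = 7.927 MeV/nucleon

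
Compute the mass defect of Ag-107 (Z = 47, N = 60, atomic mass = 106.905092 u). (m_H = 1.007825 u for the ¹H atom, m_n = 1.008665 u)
Δm = Z·m_H + N·m_n − M = 0.9826 u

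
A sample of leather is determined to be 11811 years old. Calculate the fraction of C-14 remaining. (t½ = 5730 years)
N/N₀ = (1/2)^(t/t½) = 0.2396 = 24%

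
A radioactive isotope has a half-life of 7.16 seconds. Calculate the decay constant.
λ = ln(2)/t½ = 0.09681 second⁻¹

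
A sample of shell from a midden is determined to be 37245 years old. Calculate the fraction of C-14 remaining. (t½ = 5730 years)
N/N₀ = (1/2)^(t/t½) = 0.01105 = 1.1%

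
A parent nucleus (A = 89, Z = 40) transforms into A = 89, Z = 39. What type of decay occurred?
ΔA = 0, ΔZ = -1 ⇒ beta-plus decay (β⁺) or electron capture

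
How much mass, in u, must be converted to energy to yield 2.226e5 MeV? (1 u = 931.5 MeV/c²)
m = E/c² = 239 u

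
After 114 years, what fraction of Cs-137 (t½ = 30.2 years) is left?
N/N₀ = (1/2)^(t/t½) = 0.07306 = 7.31%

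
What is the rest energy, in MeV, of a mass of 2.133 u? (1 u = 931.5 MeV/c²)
E = mc² = 1987 MeV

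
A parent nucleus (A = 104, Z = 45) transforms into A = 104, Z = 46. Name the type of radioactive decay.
ΔA = 0, ΔZ = +1 ⇒ beta-minus decay (β⁻)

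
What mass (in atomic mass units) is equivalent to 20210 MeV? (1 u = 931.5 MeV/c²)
m = E/c² = 21.7 u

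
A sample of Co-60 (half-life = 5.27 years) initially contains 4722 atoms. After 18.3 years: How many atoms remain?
N = N₀(1/2)^(t/t½) = 425.4 atoms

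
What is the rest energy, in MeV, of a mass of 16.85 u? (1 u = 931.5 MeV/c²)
E = mc² = 15700 MeV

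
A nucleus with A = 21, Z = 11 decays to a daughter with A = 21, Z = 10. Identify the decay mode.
ΔA = 0, ΔZ = -1 ⇒ beta-plus decay (β⁺) or electron capture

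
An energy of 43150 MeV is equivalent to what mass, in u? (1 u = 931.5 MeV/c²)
m = E/c² = 46.32 u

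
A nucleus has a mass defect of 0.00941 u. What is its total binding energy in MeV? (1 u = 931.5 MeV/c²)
B.E. = Δm × 931.5 = 8.765 MeV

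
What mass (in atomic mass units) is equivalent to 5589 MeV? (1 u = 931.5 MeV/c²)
m = E/c² = 6 u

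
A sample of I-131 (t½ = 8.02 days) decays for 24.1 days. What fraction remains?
N/N₀ = (1/2)^(t/t½) = 0.1246 = 12.5%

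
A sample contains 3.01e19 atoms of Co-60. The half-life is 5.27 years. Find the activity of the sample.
A = λN = 3.959e18 decays/year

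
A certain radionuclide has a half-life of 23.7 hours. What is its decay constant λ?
λ = ln(2)/t½ = 0.02925 hour⁻¹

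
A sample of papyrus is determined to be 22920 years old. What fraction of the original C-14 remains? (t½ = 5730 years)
N/N₀ = (1/2)^(t/t½) = 0.0625 = 6.25%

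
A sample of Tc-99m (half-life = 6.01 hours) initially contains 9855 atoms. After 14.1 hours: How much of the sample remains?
N = N₀(1/2)^(t/t½) = 1938 atoms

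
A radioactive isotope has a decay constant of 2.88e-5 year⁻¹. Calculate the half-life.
t½ = ln(2)/λ = 24070 years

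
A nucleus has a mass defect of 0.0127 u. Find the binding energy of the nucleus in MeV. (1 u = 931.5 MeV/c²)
B.E. = Δm × 931.5 = 11.83 MeV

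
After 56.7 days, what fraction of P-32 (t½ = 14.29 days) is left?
N/N₀ = (1/2)^(t/t½) = 0.06391 = 6.39%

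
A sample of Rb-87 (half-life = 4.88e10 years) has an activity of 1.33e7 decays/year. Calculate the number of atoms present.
N = A/λ = 9.364e17 atoms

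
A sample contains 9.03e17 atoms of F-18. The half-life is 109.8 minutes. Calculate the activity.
A = λN = 5.7e15 decays/minute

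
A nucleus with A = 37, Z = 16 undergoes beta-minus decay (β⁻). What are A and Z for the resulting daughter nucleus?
Daughter: A = 37, Z = 17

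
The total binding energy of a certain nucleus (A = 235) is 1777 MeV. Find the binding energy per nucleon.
B.E./A = 1777/235 = 7.562 MeV/nucleon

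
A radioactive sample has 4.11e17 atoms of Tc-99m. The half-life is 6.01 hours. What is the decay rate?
A = λN = 4.74e16 decays/hour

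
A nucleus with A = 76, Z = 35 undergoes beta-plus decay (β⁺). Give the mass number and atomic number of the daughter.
Daughter: A = 76, Z = 34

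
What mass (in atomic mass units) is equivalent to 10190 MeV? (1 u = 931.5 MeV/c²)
m = E/c² = 10.94 u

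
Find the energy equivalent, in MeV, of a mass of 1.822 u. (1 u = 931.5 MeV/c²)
E = mc² = 1697 MeV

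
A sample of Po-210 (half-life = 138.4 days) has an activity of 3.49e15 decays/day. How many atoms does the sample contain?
N = A/λ = 6.968e17 atoms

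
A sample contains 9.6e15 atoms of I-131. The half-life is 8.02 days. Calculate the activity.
A = λN = 8.297e14 decays/day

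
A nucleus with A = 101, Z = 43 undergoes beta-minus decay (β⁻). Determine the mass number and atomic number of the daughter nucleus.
Daughter: A = 101, Z = 44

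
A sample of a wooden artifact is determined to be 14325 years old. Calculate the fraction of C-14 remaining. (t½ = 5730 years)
N/N₀ = (1/2)^(t/t½) = 0.1768 = 17.7%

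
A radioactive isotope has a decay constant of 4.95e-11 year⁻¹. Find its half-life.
t½ = ln(2)/λ = 1.4e10 years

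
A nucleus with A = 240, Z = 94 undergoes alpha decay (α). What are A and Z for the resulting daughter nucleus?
Daughter: A = 236, Z = 92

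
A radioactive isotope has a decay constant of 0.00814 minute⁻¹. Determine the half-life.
t½ = ln(2)/λ = 85.15 minutes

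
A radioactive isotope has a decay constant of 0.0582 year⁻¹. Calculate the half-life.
t½ = ln(2)/λ = 11.91 years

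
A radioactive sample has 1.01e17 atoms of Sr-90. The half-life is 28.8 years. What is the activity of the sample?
A = λN = 2.431e15 decays/year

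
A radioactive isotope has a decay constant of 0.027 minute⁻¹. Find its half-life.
t½ = ln(2)/λ = 25.67 minutes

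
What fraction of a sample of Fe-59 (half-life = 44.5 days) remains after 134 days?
N/N₀ = (1/2)^(t/t½) = 0.124 = 12.4%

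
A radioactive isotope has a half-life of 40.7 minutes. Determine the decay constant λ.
λ = ln(2)/t½ = 0.01703 minute⁻¹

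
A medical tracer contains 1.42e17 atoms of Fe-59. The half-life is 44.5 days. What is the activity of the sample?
A = λN = 2.212e15 decays/day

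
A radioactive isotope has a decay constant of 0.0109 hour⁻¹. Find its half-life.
t½ = ln(2)/λ = 63.59 hours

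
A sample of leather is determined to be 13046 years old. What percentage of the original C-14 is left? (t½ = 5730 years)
N/N₀ = (1/2)^(t/t½) = 0.2064 = 20.6%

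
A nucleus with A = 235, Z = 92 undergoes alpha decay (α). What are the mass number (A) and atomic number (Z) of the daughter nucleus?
Daughter: A = 231, Z = 90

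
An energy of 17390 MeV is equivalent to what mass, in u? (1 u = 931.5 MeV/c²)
m = E/c² = 18.67 u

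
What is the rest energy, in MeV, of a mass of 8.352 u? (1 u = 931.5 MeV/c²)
E = mc² = 7780 MeV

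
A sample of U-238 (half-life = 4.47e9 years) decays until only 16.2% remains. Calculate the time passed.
t = t½ × log₂(N₀/N) = 1.174e10 years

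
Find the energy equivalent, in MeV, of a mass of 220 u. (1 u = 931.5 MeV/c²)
E = mc² = 2.049e5 MeV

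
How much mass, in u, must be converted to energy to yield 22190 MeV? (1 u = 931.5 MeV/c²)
m = E/c² = 23.82 u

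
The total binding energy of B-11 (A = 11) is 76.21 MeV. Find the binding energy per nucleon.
B.E./A = 76.21/11 = 6.928 MeV/nucleon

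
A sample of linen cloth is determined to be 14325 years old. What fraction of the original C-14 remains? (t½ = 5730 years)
N/N₀ = (1/2)^(t/t½) = 0.1768 = 17.7%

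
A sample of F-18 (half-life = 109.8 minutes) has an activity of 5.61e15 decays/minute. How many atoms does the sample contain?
N = A/λ = 8.887e17 atoms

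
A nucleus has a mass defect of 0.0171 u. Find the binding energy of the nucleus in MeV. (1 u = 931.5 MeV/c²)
B.E. = Δm × 931.5 = 15.93 MeV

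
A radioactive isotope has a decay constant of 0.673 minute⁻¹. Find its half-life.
t½ = ln(2)/λ = 1.03 minutes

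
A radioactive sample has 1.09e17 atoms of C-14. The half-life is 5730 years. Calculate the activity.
A = λN = 1.319e13 decays/year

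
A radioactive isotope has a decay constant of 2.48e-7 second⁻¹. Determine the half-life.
t½ = ln(2)/λ = 2.795e6 seconds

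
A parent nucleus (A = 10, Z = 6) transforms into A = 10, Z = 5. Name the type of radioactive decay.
ΔA = 0, ΔZ = -1 ⇒ beta-plus decay (β⁺) or electron capture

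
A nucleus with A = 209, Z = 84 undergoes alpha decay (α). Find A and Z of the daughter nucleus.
Daughter: A = 205, Z = 82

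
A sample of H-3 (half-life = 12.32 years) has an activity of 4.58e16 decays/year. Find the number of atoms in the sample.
N = A/λ = 8.14e17 atoms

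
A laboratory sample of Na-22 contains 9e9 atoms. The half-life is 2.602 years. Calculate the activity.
A = λN = 2.398e9 decays/year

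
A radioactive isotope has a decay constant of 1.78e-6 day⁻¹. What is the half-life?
t½ = ln(2)/λ = 3.894e5 days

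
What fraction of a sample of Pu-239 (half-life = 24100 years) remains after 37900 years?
N/N₀ = (1/2)^(t/t½) = 0.3362 = 33.6%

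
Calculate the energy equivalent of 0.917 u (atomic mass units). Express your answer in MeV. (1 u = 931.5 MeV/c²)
E = mc² = 854.2 MeV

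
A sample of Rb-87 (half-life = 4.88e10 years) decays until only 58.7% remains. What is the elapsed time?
t = t½ × log₂(N₀/N) = 3.751e10 years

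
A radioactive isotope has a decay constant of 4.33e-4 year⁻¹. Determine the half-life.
t½ = ln(2)/λ = 1601 years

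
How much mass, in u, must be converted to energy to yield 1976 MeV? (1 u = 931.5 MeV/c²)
m = E/c² = 2.121 u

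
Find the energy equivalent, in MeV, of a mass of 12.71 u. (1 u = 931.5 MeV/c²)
E = mc² = 11840 MeV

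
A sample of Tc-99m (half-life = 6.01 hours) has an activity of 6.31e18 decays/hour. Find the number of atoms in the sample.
N = A/λ = 5.471e19 atoms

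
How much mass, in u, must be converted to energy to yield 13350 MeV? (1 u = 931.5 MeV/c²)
m = E/c² = 14.33 u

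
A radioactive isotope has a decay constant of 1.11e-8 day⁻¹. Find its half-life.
t½ = ln(2)/λ = 6.245e7 days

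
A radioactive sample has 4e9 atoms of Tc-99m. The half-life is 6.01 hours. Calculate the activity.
A = λN = 4.613e8 decays/hour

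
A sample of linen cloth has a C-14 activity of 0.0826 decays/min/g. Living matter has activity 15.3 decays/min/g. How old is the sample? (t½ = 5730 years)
Age = t½ × log₂(A₀/A) = 43170 years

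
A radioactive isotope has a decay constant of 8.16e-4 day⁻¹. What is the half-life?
t½ = ln(2)/λ = 849.4 days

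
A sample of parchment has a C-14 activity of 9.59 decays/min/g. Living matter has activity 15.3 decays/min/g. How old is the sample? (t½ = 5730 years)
Age = t½ × log₂(A₀/A) = 3862 years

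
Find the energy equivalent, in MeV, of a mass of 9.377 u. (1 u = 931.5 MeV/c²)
E = mc² = 8735 MeV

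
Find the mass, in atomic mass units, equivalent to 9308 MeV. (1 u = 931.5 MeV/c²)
m = E/c² = 9.992 u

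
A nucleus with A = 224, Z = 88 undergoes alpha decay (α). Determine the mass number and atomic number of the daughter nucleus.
Daughter: A = 220, Z = 86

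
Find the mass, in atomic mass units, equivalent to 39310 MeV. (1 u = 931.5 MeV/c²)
m = E/c² = 42.2 u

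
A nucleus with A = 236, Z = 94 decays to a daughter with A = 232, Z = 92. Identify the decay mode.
ΔA = -4, ΔZ = -2 ⇒ alpha decay (α)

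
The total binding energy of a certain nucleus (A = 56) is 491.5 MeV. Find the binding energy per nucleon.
B.E./A = 491.5/56 = 8.777 MeV/nucleon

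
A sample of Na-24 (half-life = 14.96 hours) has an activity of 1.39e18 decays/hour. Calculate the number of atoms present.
N = A/λ = 3e19 atoms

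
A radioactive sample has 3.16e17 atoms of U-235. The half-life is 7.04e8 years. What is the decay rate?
A = λN = 3.111e8 decays/year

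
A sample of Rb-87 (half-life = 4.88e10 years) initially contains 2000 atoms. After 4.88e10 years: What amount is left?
N = N₀(1/2)^(t/t½) = 1000 atoms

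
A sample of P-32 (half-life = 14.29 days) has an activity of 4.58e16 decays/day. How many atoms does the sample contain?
N = A/λ = 9.442e17 atoms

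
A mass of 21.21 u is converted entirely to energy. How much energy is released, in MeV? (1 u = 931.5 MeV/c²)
E = mc² = 19760 MeV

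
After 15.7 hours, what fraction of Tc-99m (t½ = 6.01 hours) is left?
N/N₀ = (1/2)^(t/t½) = 0.1635 = 16.4%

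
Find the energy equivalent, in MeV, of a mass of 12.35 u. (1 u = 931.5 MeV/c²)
E = mc² = 11500 MeV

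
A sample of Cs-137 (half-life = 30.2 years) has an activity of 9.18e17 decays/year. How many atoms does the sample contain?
N = A/λ = 4e19 atoms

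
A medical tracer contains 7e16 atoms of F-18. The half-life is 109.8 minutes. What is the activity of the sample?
A = λN = 4.419e14 decays/minute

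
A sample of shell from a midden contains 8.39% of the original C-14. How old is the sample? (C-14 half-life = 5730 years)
Age = t½ × log₂(1/ratio) = 20490 years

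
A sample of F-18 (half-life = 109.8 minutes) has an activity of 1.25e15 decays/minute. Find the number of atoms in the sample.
N = A/λ = 1.98e17 atoms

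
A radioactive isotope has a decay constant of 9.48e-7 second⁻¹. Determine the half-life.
t½ = ln(2)/λ = 7.312e5 seconds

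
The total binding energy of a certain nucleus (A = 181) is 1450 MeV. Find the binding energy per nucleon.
B.E./A = 1450/181 = 8.011 MeV/nucleon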